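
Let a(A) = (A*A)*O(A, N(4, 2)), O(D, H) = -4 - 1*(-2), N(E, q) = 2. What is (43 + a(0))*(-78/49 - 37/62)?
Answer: -285907/3038 ≈ -94.110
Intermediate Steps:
O(D, H) = -2 (O(D, H) = -4 + 2 = -2)
a(A) = -2*A² (a(A) = (A*A)*(-2) = A²*(-2) = -2*A²)
(43 + a(0))*(-78/49 - 37/62) = (43 - 2*0²)*(-78/49 - 37/62) = (43 - 2*0)*(-78*1/49 - 37*1/62) = (43 + 0)*(-78/49 - 37/62) = 43*(-6649/3038) = -285907/3038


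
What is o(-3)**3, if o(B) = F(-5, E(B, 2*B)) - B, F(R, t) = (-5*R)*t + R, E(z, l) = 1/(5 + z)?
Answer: 9261/8 ≈ 1157.6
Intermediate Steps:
F(R, t) = R - 5*R*t (F(R, t) = -5*R*t + R = R - 5*R*t)
o(B) = -5 - B + 25/(5 + B) (o(B) = -5*(1 - 5/(5 + B)) - B = (-5 + 25/(5 + B)) - B = -5 - B + 25/(5 + B))
o(-3)**3 = (-3*(-10 - 1*(-3))/(5 - 3))**3 = (-3*(-10 + 3)/2)**3 = (-3*1/2*(-7))**3 = (21/2)**3 = 9261/8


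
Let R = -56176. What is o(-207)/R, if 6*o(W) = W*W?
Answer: -14283/112352 ≈ -0.12713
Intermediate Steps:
o(W) = W²/6 (o(W) = (W*W)/6 = W²/6)
o(-207)/R = ((⅙)*(-207)²)/(-56176) = ((⅙)*42849)*(-1/56176) = (14283/2)*(-1/56176) = -14283/112352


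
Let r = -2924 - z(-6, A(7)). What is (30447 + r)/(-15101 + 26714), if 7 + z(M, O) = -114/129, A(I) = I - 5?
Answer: 1183828/499359 ≈ 2.3707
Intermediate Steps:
A(I) = -5 + I
z(M, O) = -339/43 (z(M, O) = -7 - 114/129 = -7 - 114*1/129 = -7 - 38/43 = -339/43)
r = -125393/43 (r = -2924 - 1*(-339/43) = -2924 + 339/43 = -125393/43 ≈ -2916.1)
(30447 + r)/(-15101 + 26714) = (30447 - 125393/43)/(-15101 + 26714) = (1183828/43)/11613 = (1183828/43)*(1/11613) = 1183828/499359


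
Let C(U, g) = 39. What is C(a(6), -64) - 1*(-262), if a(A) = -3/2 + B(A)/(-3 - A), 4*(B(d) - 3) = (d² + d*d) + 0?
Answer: 301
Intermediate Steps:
B(d) = 3 + d²/2 (B(d) = 3 + ((d² + d*d) + 0)/4 = 3 + ((d² + d²) + 0)/4 = 3 + (2*d² + 0)/4 = 3 + (2*d²)/4 = 3 + d²/2)
a(A) = -3/2 + (3 + A²/2)/(-3 - A)
C(a(6), -64) - 1*(-262) = 39 - 1*(-262) = 39 + 262 = 301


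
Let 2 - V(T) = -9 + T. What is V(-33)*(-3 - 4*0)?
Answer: -132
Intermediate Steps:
V(T) = 11 - T (V(T) = 2 - (-9 + T) = 2 + (9 - T) = 11 - T)
V(-33)*(-3 - 4*0) = (11 - 1*(-33))*(-3 - 4*0) = (11 + 33)*(-3 + 0) = 44*(-3) = -132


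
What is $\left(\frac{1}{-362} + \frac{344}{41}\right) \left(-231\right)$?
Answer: $- \frac{28756497}{14842} \approx -1937.5$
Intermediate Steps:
$\left(\frac{1}{-362} + \frac{344}{41}\right) \left(-231\right) = \left(- \frac{1}{362} + 344 \cdot \frac{1}{41}\right) \left(-231\right) = \left(- \frac{1}{362} + \frac{344}{41}\right) \left(-231\right) = \frac{124487}{14842} \left(-231\right) = - \frac{28756497}{14842}$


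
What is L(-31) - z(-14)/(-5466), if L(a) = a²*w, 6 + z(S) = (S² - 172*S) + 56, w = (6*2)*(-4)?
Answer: -126066497/2733 ≈ -46128.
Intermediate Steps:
w = -48 (w = 12*(-4) = -48)
z(S) = 50 + S² - 172*S (z(S) = -6 + ((S² - 172*S) + 56) = -6 + (56 + S² - 172*S) = 50 + S² - 172*S)
L(a) = -48*a² (L(a) = a²*(-48) = -48*a²)
L(-31) - z(-14)/(-5466) = -48*(-31)² - (50 + (-14)² - 172*(-14))/(-5466) = -48*961 - (50 + 196 + 2408)*(-1)/5466 = -46128 - 2654*(-1)/5466 = -46128 - 1*(-1327/2733) = -46128 + 1327/2733 = -126066497/2733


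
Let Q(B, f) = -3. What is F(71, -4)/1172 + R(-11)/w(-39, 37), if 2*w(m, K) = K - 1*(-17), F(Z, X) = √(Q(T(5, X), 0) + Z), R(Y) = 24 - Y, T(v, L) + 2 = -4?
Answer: 35/27 + √17/586 ≈ 1.3033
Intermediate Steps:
T(v, L) = -6 (T(v, L) = -2 - 4 = -6)
F(Z, X) = √(-3 + Z)
w(m, K) = 17/2 + K/2 (w(m, K) = (K - 1*(-17))/2 = (K + 17)/2 = (17 + K)/2 = 17/2 + K/2)
F(71, -4)/1172 + R(-11)/w(-39, 37) = √(-3 + 71)/1172 + (24 - 1*(-11))/(17/2 + (½)*37) = √68*(1/1172) + (24 + 11)/(17/2 + 37/2) = (2*√17)*(1/1172) + 35/27 = √17/586 + 35*(1/27) = √17/586 + 35/27 = 35/27 + √17/586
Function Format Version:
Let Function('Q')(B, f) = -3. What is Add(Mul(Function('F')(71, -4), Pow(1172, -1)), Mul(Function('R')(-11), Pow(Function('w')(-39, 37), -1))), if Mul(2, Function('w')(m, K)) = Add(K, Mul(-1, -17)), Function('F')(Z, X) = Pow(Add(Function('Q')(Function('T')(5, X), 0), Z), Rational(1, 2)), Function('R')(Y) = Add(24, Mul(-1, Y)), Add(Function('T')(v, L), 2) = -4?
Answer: Add(Rational(35, 27), Mul(Rational(1, 586), Pow(17, Rational(1, 2)))) ≈ 1.3033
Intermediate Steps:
Function('T')(v, L) = -6 (Function('T')(v, L) = Add(-2, -4) = -6)
Function('F')(Z, X) = Pow(Add(-3, Z), Rational(1, 2))
Function('w')(m, K) = Add(Rational(17, 2), Mul(Rational(1, 2), K)) (Function('w')(m, K) = Mul(Rational(1, 2), Add(K, Mul(-1, -17))) = Mul(Rational(1, 2), Add(K, 17)) = Mul(Rational(1, 2), Add(17, K)) = Add(Rational(17, 2), Mul(Rational(1, 2), K)))
Add(Mul(Function('F')(71, -4), Pow(1172, -1)), Mul(Function('R')(-11), Pow(Function('w')(-39, 37), -1))) = Add(Mul(Pow(Add(-3, 71), Rational(1, 2)), Pow(1172, -1)), Mul(Add(24, Mul(-1, -11)), Pow(Add(Rational(17, 2), Mul(Rational(1, 2), 37)), -1))) = Add(Mul(Pow(68, Rational(1, 2)), Rational(1, 1172)), Mul(Add(24, 11), Pow(Add(Rational(17, 2), Rational(37, 2)), -1))) = Add(Mul(Mul(2, Pow(17, Rational(1, 2))), Rational(1, 1172)), Mul(35, Pow(27, -1))) = Add(Mul(Rational(1, 586), Pow(17, Rational(1, 2))), Mul(35, Rational(1, 27))) = Add(Mul(Rational(1, 586), Pow(17, Rational(1, 2))), Rational(35, 27)) = Add(Rational(35, 27), Mul(Rational(1, 586), Pow(17, Rational(1, 2))))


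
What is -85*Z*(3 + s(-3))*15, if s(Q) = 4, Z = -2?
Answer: 17850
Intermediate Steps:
-85*Z*(3 + s(-3))*15 = -(-170)*(3 + 4)*15 = -(-170)*7*15 = -85*(-14)*15 = 1190*15 = 17850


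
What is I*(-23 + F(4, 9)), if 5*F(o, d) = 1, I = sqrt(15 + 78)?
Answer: -114*sqrt(93)/5 ≈ -219.88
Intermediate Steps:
I = sqrt(93) ≈ 9.6436
F(o, d) = 1/5 (F(o, d) = (1/5)*1 = 1/5)
I*(-23 + F(4, 9)) = sqrt(93)*(-23 + 1/5) = sqrt(93)*(-114/5) = -114*sqrt(93)/5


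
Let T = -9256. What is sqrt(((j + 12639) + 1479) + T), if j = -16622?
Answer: 28*I*sqrt(15) ≈ 108.44*I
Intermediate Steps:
sqrt(((j + 12639) + 1479) + T) = sqrt(((-16622 + 12639) + 1479) - 9256) = sqrt((-3983 + 1479) - 9256) = sqrt(-2504 - 9256) = sqrt(-11760) = 28*I*sqrt(15)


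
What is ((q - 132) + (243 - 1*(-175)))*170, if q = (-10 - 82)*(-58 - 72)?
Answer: 2081820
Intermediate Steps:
q = 11960 (q = -92*(-130) = 11960)
((q - 132) + (243 - 1*(-175)))*170 = ((11960 - 132) + (243 - 1*(-175)))*170 = (11828 + (243 + 175))*170 = (11828 + 418)*170 = 12246*170 = 2081820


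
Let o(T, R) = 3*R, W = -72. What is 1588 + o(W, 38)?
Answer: 1702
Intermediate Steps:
1588 + o(W, 38) = 1588 + 3*38 = 1588 + 114 = 1702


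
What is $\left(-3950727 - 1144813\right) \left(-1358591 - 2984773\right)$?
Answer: $22131784996560$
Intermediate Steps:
$\left(-3950727 - 1144813\right) \left(-1358591 - 2984773\right) = \left(-5095540\right) \left(-4343364\right) = 22131784996560$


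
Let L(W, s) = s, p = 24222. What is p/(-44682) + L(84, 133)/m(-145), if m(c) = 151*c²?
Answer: -1165052384/2149322675 ≈ -0.54206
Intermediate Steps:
p/(-44682) + L(84, 133)/m(-145) = 24222/(-44682) + 133/((151*(-145)²)) = 24222*(-1/44682) + 133/((151*21025)) = -367/677 + 133/3174775 = -1165052384/2149322675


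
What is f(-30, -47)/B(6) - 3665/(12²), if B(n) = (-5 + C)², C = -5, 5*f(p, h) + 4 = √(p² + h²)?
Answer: -458269/18000 + √3109/500 ≈ -25.348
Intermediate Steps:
f(p, h) = -⅘ + √(h² + p²)/5 (f(p, h) = -⅘ + √(p² + h²)/5 = -⅘ + √(h² + p²)/5)
B(n) = 100 (B(n) = (-5 - 5)² = (-10)² = 100)
f(-30, -47)/B(6) - 3665/(12²) = (-⅘ + √((-47)² + (-30)²)/5)/100 - 3665/(12²) = (-⅘ + √(2209 + 900)/5)*(1/100) - 3665/144 = (-⅘ + √3109/5)*(1/100) - 3665*1/144 = (-1/125 + √3109/500) - 3665/144 = -458269/18000 + √3109/500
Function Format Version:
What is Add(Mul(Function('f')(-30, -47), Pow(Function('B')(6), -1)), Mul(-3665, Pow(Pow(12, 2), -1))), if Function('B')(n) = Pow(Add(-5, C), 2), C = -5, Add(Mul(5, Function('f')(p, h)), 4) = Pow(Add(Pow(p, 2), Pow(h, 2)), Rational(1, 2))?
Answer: Add(Rational(-458269, 18000), Mul(Rational(1, 500), Pow(3109, Rational(1, 2)))) ≈ -25.348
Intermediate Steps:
Function('f')(p, h) = Add(Rational(-4, 5), Mul(Rational(1, 5), Pow(Add(Pow(h, 2), Pow(p, 2)), Rational(1, 2)))) (Function('f')(p, h) = Add(Rational(-4, 5), Mul(Rational(1, 5), Pow(Add(Pow(p, 2), Pow(h, 2)), Rational(1, 2)))) = Add(Rational(-4, 5), Mul(Rational(1, 5), Pow(Add(Pow(h, 2), Pow(p, 2)), Rational(1, 2)))))
Function('B')(n) = 100 (Function('B')(n) = Pow(Add(-5, -5), 2) = Pow(-10, 2) = 100)
Add(Mul(Function('f')(-30, -47), Pow(Function('B')(6), -1)), Mul(-3665, Pow(Pow(12, 2), -1))) = Add(Mul(Add(Rational(-4, 5), Mul(Rational(1, 5), Pow(Add(Pow(-47, 2), Pow(-30, 2)), Rational(1, 2)))), Pow(100, -1)), Mul(-3665, Pow(Pow(12, 2), -1))) = Add(Mul(Add(Rational(-4, 5), Mul(Rational(1, 5), Pow(Add(2209, 900), Rational(1, 2)))), Rational(1, 100)), Mul(-3665, Pow(144, -1))) = Add(Mul(Add(Rational(-4, 5), Mul(Rational(1, 5), Pow(3109, Rational(1, 2)))), Rational(1, 100)), Mul(-3665, Rational(1, 144))) = Add(Add(Rational(-1, 125), Mul(Rational(1, 500), Pow(3109, Rational(1, 2)))), Rational(-3665, 144)) = Add(Rational(-458269, 18000), Mul(Rational(1, 500), Pow(3109, Rational(1, 2))))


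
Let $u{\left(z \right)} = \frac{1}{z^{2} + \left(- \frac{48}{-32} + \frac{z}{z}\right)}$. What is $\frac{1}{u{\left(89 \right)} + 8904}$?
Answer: $\frac{15847}{141101690} \approx 0.00011231$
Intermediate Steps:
$u{\left(z \right)} = \frac{1}{\frac{5}{2} + z^{2}}$ ($u{\left(z \right)} = \frac{1}{z^{2} + \left(\left(-48\right) \left(- \frac{1}{32}\right) + 1\right)} = \frac{1}{z^{2} + \left(\frac{3}{2} + 1\right)} = \frac{1}{z^{2} + \frac{5}{2}} = \frac{1}{\frac{5}{2} + z^{2}}$)
$\frac{1}{u{\left(89 \right)} + 8904} = \frac{1}{\frac{2}{5 + 2 \cdot 89^{2}} + 8904} = \frac{1}{\frac{2}{5 + 2 \cdot 7921} + 8904} = \frac{1}{\frac{2}{5 + 15842} + 8904} = \frac{1}{\frac{2}{15847} + 8904} = \frac{1}{\frac{141101690}{15847}} = \frac{15847}{141101690}$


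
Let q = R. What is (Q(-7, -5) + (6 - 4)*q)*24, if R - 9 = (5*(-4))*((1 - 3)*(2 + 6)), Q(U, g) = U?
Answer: 15624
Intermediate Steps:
R = 329 (R = 9 + (5*(-4))*((1 - 3)*(2 + 6)) = 9 - (-40)*8 = 9 - 20*(-16) = 9 + 320 = 329)
q = 329
(Q(-7, -5) + (6 - 4)*q)*24 = (-7 + (6 - 4)*329)*24 = (-7 + 2*329)*24 = (-7 + 658)*24 = 651*24 = 15624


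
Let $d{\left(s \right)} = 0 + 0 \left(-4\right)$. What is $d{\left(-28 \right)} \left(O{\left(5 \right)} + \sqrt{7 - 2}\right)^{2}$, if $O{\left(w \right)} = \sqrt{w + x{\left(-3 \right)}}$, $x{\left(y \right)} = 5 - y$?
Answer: $0$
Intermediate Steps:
$d{\left(s \right)} = 0$ ($d{\left(s \right)} = 0 + 0 = 0$)
$O{\left(w \right)} = \sqrt{8 + w}$ ($O{\left(w \right)} = \sqrt{w + \left(5 - -3\right)} = \sqrt{w + \left(5 + 3\right)} = \sqrt{w + 8} = \sqrt{8 + w}$)
$d{\left(-28 \right)} \left(O{\left(5 \right)} + \sqrt{7 - 2}\right)^{2} = 0 \left(\sqrt{8 + 5} + \sqrt{7 - 2}\right)^{2} = 0 \left(\sqrt{13} + \sqrt{5}\right)^{2} = 0 \left(\sqrt{5} + \sqrt{13}\right)^{2} = 0$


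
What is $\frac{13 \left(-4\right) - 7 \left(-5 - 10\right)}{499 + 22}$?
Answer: $\frac{53}{521} \approx 0.10173$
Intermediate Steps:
$\frac{13 \left(-4\right) - 7 \left(-5 - 10\right)}{499 + 22} = \frac{-52 - -105}{521} = \left(-52 + 105\right) \frac{1}{521} = 53 \cdot \frac{1}{521} = \frac{53}{521}$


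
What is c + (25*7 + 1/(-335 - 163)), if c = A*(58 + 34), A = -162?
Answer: -7335043/498 ≈ -14729.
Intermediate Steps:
c = -14904 (c = -162*(58 + 34) = -162*92 = -14904)
c + (25*7 + 1/(-335 - 163)) = -14904 + (25*7 + 1/(-335 - 163)) = -14904 + (175 + 1/(-498)) = -14904 + (175 - 1/498) = -14904 + 87149/498 = -7335043/498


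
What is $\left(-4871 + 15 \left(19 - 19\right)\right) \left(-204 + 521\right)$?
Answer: $-1544107$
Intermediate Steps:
$\left(-4871 + 15 \left(19 - 19\right)\right) \left(-204 + 521\right) = \left(-4871 + 15 \cdot 0\right) 317 = \left(-4871 + 0\right) 317 = \left(-4871\right) 317 = -1544107$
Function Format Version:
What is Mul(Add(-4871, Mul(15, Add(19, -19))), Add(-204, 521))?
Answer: -1544107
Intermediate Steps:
Mul(Add(-4871, Mul(15, Add(19, -19))), Add(-204, 521)) = Mul(Add(-4871, Mul(15, 0)), 317) = Mul(Add(-4871, 0), 317) = Mul(-4871, 317) = -1544107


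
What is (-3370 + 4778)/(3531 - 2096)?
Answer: 1408/1435 ≈ 0.98118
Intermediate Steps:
(-3370 + 4778)/(3531 - 2096) = 1408/1435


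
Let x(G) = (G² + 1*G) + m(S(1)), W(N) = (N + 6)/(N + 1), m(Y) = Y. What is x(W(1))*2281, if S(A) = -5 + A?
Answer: 107207/4 ≈ 26802.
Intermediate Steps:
W(N) = (6 + N)/(1 + N)
x(G) = -4 + G + G² (x(G) = (G² + 1*G) + (-5 + 1) = (G² + G) - 4 = (G + G²) - 4 = -4 + G + G²)
x(W(1))*2281 = (-4 + (6 + 1)/(1 + 1) + ((6 + 1)/(1 + 1))²)*2281 = (-4 + 7/2 + (7/2)²)*2281 = (-4 + 7/2 + 49/4)*2281 = (47/4)*2281 = 107207/4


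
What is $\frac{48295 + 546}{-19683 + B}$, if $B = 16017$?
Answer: $- \frac{3757}{282} \approx -13.323$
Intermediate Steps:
$\frac{48295 + 546}{-19683 + B} = \frac{48295 + 546}{-19683 + 16017} = \frac{48841}{-3666} = 48841 \left(- \frac{1}{3666}\right) = - \frac{3757}{282}$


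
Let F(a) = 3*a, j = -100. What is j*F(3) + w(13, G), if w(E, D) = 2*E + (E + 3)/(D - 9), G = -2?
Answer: -9630/11 ≈ -875.45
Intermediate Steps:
w(E, D) = 2*E + (3 + E)/(-9 + D)
j*F(3) + w(13, G) = -300*3 + (3 - 17*13 + 2*(-2)*13)/(-9 - 2) = -100*9 + (3 - 221 - 52)/(-11) = -900 - 1/11*(-270) = -900 + 270/11 = -9630/11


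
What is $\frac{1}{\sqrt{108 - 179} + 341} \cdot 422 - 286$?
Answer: $\frac{2 \left(- 143 \sqrt{71} + 48552 i\right)}{\sqrt{71} - 341 i} \approx -284.76 - 0.030561 i$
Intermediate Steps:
$\frac{1}{\sqrt{108 - 179} + 341} \cdot 422 - 286 = \frac{1}{\sqrt{-71} + 341} \cdot 422 - 286 = \frac{1}{i \sqrt{71} + 341} \cdot 422 - 286 = \frac{1}{341 + i \sqrt{71}} \cdot 422 - 286 = \frac{422}{341 + i \sqrt{71}} - 286 = -286 + \frac{422}{341 + i \sqrt{71}}$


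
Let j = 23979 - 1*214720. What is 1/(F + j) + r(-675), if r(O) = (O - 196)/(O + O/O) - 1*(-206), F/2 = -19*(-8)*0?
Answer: 26649378141/128559434 ≈ 207.29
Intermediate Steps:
F = 0 (F = 2*(-19*(-8)*0) = 2*(152*0) = 2*0 = 0)
r(O) = 206 + (-196 + O)/(1 + O) (r(O) = (-196 + O)/(O + 1) + 206 = (-196 + O)/(1 + O) + 206 = 206 + (-196 + O)/(1 + O))
j = -190741 (j = 23979 - 214720 = -190741)
1/(F + j) + r(-675) = 1/(0 - 190741) + (10 + 207*(-675))/(1 - 675) = 1/(-190741) + (10 - 139725)/(-674) = -1/190741 - 1/674*(-139715) = -1/190741 + 139715/674 = 26649378141/128559434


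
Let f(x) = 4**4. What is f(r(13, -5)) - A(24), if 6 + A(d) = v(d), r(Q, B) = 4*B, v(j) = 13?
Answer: 249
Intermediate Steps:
A(d) = 7 (A(d) = -6 + 13 = 7)
f(x) = 256
f(r(13, -5)) - A(24) = 256 - 1*7 = 256 - 7 = 249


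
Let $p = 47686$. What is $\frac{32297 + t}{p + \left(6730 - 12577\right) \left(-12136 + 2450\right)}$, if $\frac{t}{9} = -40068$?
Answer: $- \frac{328315}{56681728} \approx -0.0057923$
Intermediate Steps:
$t = -360612$ ($t = 9 \left(-40068\right) = -360612$)
$\frac{32297 + t}{p + \left(6730 - 12577\right) \left(-12136 + 2450\right)} = \frac{32297 - 360612}{47686 + \left(6730 - 12577\right) \left(-12136 + 2450\right)} = - \frac{328315}{47686 - -56634042} = - \frac{328315}{47686 + 56634042} = - \frac{328315}{56681728}$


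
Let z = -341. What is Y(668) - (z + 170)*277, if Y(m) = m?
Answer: 48035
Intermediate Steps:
Y(668) - (z + 170)*277 = 668 - (-341 + 170)*277 = 668 - (-171)*277 = 668 - 1*(-47367) = 668 + 47367 = 48035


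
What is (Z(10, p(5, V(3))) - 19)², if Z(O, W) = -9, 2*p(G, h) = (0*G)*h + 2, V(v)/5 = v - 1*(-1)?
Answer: 784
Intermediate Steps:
V(v) = 5 + 5*v (V(v) = 5*(v - 1*(-1)) = 5*(v + 1) = 5*(1 + v) = 5 + 5*v)
p(G, h) = 1 (p(G, h) = ((0*G)*h + 2)/2 = (0*h + 2)/2 = (0 + 2)/2 = (½)*2 = 1)
(Z(10, p(5, V(3))) - 19)² = (-9 - 19)² = (-28)² = 784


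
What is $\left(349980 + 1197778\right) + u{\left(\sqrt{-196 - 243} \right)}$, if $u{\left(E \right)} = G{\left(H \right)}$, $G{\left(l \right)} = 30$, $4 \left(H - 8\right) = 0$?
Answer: $1547788$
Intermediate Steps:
$H = 8$ ($H = 8 + \frac{1}{4} \cdot 0 = 8 + 0 = 8$)
$u{\left(E \right)} = 30$
$\left(349980 + 1197778\right) + u{\left(\sqrt{-196 - 243} \right)} = \left(349980 + 1197778\right) + 30 = 1547758 + 30 = 1547788$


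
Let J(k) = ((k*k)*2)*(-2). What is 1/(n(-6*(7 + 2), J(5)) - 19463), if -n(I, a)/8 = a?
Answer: -1/18663 ≈ -5.3582e-5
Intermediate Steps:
J(k) = -4*k² (J(k) = (k²*2)*(-2) = (2*k²)*(-2) = -4*k²)
n(I, a) = -8*a
1/(n(-6*(7 + 2), J(5)) - 19463) = 1/(-(-32)*5² - 19463) = 1/(-(-32)*25 - 19463) = 1/(-8*(-100) - 19463) = 1/(800 - 19463) = 1/(-18663) = -1/18663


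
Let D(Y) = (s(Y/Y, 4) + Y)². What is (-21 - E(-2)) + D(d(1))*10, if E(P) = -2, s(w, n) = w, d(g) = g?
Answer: 21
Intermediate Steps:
D(Y) = (1 + Y)² (D(Y) = (Y/Y + Y)² = (1 + Y)²)
(-21 - E(-2)) + D(d(1))*10 = (-21 - 1*(-2)) + (1 + 1)²*10 = (-21 + 2) + 2²*10 = -19 + 4*10 = -19 + 40 = 21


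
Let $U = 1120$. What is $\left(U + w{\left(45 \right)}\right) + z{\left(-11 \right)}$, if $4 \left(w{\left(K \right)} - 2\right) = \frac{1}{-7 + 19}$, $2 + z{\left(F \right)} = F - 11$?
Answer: $\frac{52705}{48} \approx 1098.0$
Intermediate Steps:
$z{\left(F \right)} = -13 + F$ ($z{\left(F \right)} = -2 + \left(F - 11\right) = -2 + \left(-11 + F\right) = -13 + F$)
$w{\left(K \right)} = \frac{97}{48}$ ($w{\left(K \right)} = 2 + \frac{1}{4 \left(-7 + 19\right)} = 2 + \frac{1}{4 \cdot 12} = 2 + \frac{1}{4} \cdot \frac{1}{12} = 2 + \frac{1}{48} = \frac{97}{48}$)
$\left(U + w{\left(45 \right)}\right) + z{\left(-11 \right)} = \left(1120 + \frac{97}{48}\right) - 24 = \frac{53857}{48} - 24 = \frac{52705}{48}$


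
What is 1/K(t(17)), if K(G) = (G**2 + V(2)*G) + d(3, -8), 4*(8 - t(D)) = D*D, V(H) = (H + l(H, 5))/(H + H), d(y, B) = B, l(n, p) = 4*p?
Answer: 16/60267 ≈ 0.00026549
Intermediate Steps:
V(H) = (20 + H)/(2*H) (V(H) = (H + 4*5)/(H + H) = (H + 20)/((2*H)) = (20 + H)*(1/(2*H)) = (20 + H)/(2*H))
t(D) = 8 - D**2/4 (t(D) = 8 - D*D/4 = 8 - D**2/4)
K(G) = -8 + G**2 + 11*G/2 (K(G) = (G**2 + ((1/2)*(20 + 2)/2)*G) - 8 = (G**2 + ((1/2)*(1/2)*22)*G) - 8 = (G**2 + 11*G/2) - 8 = -8 + G**2 + 11*G/2)
1/K(t(17)) = 1/(-8 + (8 - 1/4*17**2)**2 + 11*(8 - 1/4*17**2)/2) = 1/(-8 + (8 - 1/4*289)**2 + 11*(8 - 1/4*289)/2) = 1/(-8 + (8 - 289/4)**2 + 11*(8 - 289/4)/2) = 1/(-8 + (-257/4)**2 + (11/2)*(-257/4)) = 1/(-8 + 66049/16 - 2827/8) = 1/(60267/16) = 16/60267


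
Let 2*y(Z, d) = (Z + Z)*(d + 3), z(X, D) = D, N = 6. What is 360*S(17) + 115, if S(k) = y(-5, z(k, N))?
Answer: -16085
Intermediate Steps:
y(Z, d) = Z*(3 + d) (y(Z, d) = ((Z + Z)*(d + 3))/2 = ((2*Z)*(3 + d))/2 = (2*Z*(3 + d))/2 = Z*(3 + d))
S(k) = -45 (S(k) = -5*(3 + 6) = -5*9 = -45)
360*S(17) + 115 = 360*(-45) + 115 = -16200 + 115 = -16085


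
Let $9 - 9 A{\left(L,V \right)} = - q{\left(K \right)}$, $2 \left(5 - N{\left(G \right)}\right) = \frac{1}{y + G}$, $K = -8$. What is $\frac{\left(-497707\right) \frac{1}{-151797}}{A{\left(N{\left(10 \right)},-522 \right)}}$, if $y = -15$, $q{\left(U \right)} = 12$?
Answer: $\frac{71101}{50599} \approx 1.4052$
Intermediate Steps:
$N{\left(G \right)} = 5 - \frac{1}{2 \left(-15 + G\right)}$
$A{\left(L,V \right)} = \frac{7}{3}$ ($A{\left(L,V \right)} = 1 - \frac{\left(-1\right) 12}{9} = 1 - - \frac{4}{3} = 1 + \frac{4}{3} = \frac{7}{3}$)
$\frac{\left(-497707\right) \frac{1}{-151797}}{A{\left(N{\left(10 \right)},-522 \right)}} = \frac{\left(-497707\right) \frac{1}{-151797}}{\frac{7}{3}} = \left(-497707\right) \left(- \frac{1}{151797}\right) \frac{3}{7} = \frac{497707}{151797} \cdot \frac{3}{7} = \frac{71101}{50599}$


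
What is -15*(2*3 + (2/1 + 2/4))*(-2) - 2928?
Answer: -2673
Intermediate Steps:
-15*(2*3 + (2/1 + 2/4))*(-2) - 2928 = -15*(6 + (2*1 + 2*(¼)))*(-2) - 2928 = -15*(6 + (2 + ½))*(-2) - 2928 = -15*(6 + 5/2)*(-2) - 2928 = -15*17/2*(-2) - 2928 = -255/2*(-2) - 2928 = 255 - 2928 = -2673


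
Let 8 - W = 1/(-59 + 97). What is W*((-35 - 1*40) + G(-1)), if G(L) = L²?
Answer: -11211/19 ≈ -590.05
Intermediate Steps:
W = 303/38 (W = 8 - 1/(-59 + 97) = 8 - 1/38 = 303/38 ≈ 7.9737)
W*((-35 - 1*40) + G(-1)) = 303*((-35 - 1*40) + (-1)²)/38 = 303*((-35 - 40) + 1)/38 = 303*(-75 + 1)/38 = (303/38)*(-74) = -11211/19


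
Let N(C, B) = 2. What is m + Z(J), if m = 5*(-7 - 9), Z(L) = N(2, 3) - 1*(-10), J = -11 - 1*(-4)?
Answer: -68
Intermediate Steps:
J = -7 (J = -11 + 4 = -7)
Z(L) = 12 (Z(L) = 2 - 1*(-10) = 2 + 10 = 12)
m = -80 (m = 5*(-16) = -80)
m + Z(J) = -80 + 12 = -68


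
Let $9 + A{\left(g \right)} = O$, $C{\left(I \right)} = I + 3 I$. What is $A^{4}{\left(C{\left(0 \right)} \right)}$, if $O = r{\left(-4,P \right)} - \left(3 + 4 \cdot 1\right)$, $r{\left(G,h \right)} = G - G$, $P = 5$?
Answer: $65536$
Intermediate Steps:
$C{\left(I \right)} = 4 I$
$r{\left(G,h \right)} = 0$
$O = -7$ ($O = 0 - \left(3 + 4 \cdot 1\right) = 0 - \left(3 + 4\right) = 0 - 7 = -7$)
$A{\left(g \right)} = -16$ ($A{\left(g \right)} = -9 - 7 = -16$)
$A^{4}{\left(C{\left(0 \right)} \right)} = \left(-16\right)^{4} = 65536$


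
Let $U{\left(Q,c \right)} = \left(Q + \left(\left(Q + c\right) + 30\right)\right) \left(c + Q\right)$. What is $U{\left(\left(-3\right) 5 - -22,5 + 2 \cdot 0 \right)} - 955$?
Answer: $-367$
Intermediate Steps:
$U{\left(Q,c \right)} = \left(Q + c\right) \left(30 + c + 2 Q\right)$ ($U{\left(Q,c \right)} = \left(Q + \left(30 + Q + c\right)\right) \left(Q + c\right) = \left(30 + c + 2 Q\right) \left(Q + c\right) = \left(Q + c\right) \left(30 + c + 2 Q\right)$)
$U{\left(\left(-3\right) 5 - -22,5 + 2 \cdot 0 \right)} - 955 = \left(\left(5 + 2 \cdot 0\right)^{2} + 2 \left(\left(-3\right) 5 - -22\right)^{2} + 30 \left(\left(-3\right) 5 - -22\right) + 30 \left(5 + 2 \cdot 0\right) + 3 \left(\left(-3\right) 5 - -22\right) \left(5 + 2 \cdot 0\right)\right) - 955 = \left(\left(5 + 0\right)^{2} + 2 \left(-15 + 22\right)^{2} + 30 \left(-15 + 22\right) + 30 \left(5 + 0\right) + 3 \left(-15 + 22\right) \left(5 + 0\right)\right) - 955 = \left(5^{2} + 2 \cdot 7^{2} + 30 \cdot 7 + 30 \cdot 5 + 3 \cdot 7 \cdot 5\right) - 955 = \left(25 + 2 \cdot 49 + 210 + 150 + 105\right) - 955 = \left(25 + 98 + 210 + 150 + 105\right) - 955 = 588 - 955 = -367$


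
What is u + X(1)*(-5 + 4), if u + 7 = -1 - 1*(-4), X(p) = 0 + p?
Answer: -5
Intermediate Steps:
X(p) = p
u = -4 (u = -7 + (-1 - 1*(-4)) = -7 + (-1 + 4) = -7 + 3 = -4)
u + X(1)*(-5 + 4) = -4 + 1*(-5 + 4) = -4 + 1*(-1) = -4 - 1 = -5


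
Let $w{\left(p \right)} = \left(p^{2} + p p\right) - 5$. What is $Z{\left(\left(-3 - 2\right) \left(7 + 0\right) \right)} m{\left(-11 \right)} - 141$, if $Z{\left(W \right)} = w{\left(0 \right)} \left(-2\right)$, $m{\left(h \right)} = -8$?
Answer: $-221$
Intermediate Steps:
$w{\left(p \right)} = -5 + 2 p^{2}$ ($w{\left(p \right)} = \left(p^{2} + p^{2}\right) - 5 = 2 p^{2} - 5 = -5 + 2 p^{2}$)
$Z{\left(W \right)} = 10$ ($Z{\left(W \right)} = \left(-5 + 2 \cdot 0^{2}\right) \left(-2\right) = \left(-5 + 2 \cdot 0\right) \left(-2\right) = \left(-5 + 0\right) \left(-2\right) = \left(-5\right) \left(-2\right) = 10$)
$Z{\left(\left(-3 - 2\right) \left(7 + 0\right) \right)} m{\left(-11 \right)} - 141 = 10 \left(-8\right) - 141 = -80 - 141 = -221$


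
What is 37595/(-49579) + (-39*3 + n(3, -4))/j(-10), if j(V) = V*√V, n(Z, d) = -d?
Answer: -37595/49579 - 113*I*√10/100 ≈ -0.75828 - 3.5734*I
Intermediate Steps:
j(V) = V^(3/2)
37595/(-49579) + (-39*3 + n(3, -4))/j(-10) = 37595/(-49579) + (-39*3 - 1*(-4))/((-10)^(3/2)) = 37595*(-1/49579) + (-117 + 4)/((-10*I*√10)) = -37595/49579 - 113*I*√10/100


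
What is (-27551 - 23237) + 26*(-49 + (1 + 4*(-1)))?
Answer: -52140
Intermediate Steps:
(-27551 - 23237) + 26*(-49 + (1 + 4*(-1))) = -50788 + 26*(-49 + (1 - 4)) = -50788 + 26*(-49 - 3) = -50788 + 26*(-52) = -50788 - 1352 = -52140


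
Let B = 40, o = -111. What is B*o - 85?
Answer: -4525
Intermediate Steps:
B*o - 85 = 40*(-111) - 85 = -4440 - 85 = -4525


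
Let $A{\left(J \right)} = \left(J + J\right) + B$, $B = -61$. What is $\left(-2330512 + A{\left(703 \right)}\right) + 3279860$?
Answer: $950693$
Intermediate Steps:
$A{\left(J \right)} = -61 + 2 J$ ($A{\left(J \right)} = \left(J + J\right) - 61 = 2 J - 61 = -61 + 2 J$)
$\left(-2330512 + A{\left(703 \right)}\right) + 3279860 = \left(-2330512 + \left(-61 + 2 \cdot 703\right)\right) + 3279860 = \left(-2330512 + \left(-61 + 1406\right)\right) + 3279860 = \left(-2330512 + 1345\right) + 3279860 = -2329167 + 3279860 = 950693$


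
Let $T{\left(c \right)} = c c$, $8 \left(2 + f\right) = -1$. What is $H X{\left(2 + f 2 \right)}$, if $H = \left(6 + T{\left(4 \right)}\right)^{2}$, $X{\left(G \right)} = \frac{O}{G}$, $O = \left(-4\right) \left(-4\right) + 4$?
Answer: $- \frac{38720}{9} \approx -4302.2$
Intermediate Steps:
$f = - \frac{17}{8}$ ($f = -2 + \frac{1}{8} \left(-1\right) = -2 - \frac{1}{8} = - \frac{17}{8} \approx -2.125$)
$O = 20$ ($O = 16 + 4 = 20$)
$T{\left(c \right)} = c^{2}$
$X{\left(G \right)} = \frac{20}{G}$
$H = 484$ ($H = \left(6 + 4^{2}\right)^{2} = \left(6 + 16\right)^{2} = 22^{2} = 484$)
$H X{\left(2 + f 2 \right)} = 484 \frac{20}{2 - \frac{17}{4}} = 484 \frac{20}{- \frac{9}{4}} = 484 \cdot 20 \left(- \frac{4}{9}\right) = 484 \left(- \frac{80}{9}\right) = - \frac{38720}{9}$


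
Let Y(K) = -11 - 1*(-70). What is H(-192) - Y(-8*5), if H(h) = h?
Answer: -251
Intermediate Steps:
Y(K) = 59 (Y(K) = -11 + 70 = 59)
H(-192) - Y(-8*5) = -192 - 1*59 = -192 - 59 = -251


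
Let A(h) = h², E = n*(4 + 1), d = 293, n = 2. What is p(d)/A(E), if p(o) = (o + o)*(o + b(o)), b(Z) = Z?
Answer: 85849/25 ≈ 3434.0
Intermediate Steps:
p(o) = 4*o² (p(o) = (o + o)*(o + o) = (2*o)*(2*o) = 4*o²)
E = 10 (E = 2*(4 + 1) = 2*5 = 10)
p(d)/A(E) = (4*293²)/(10²) = (4*85849)/100 = 343396*(1/100) = 85849/25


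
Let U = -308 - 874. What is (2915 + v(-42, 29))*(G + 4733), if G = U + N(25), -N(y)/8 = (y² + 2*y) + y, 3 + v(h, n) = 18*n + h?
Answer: -6950208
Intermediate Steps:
v(h, n) = -3 + h + 18*n (v(h, n) = -3 + (18*n + h) = -3 + (h + 18*n) = -3 + h + 18*n)
U = -1182
N(y) = -24*y - 8*y² (N(y) = -8*((y² + 2*y) + y) = -8*(y² + 3*y) = -24*y - 8*y²)
G = -6782 (G = -1182 - 8*25*(3 + 25) = -1182 - 8*25*28 = -1182 - 5600 = -6782)
(2915 + v(-42, 29))*(G + 4733) = (2915 + (-3 - 42 + 18*29))*(-6782 + 4733) = (2915 + (-3 - 42 + 522))*(-2049) = (2915 + 477)*(-2049) = 3392*(-2049) = -6950208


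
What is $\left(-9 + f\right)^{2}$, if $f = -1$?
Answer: $100$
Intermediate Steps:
$\left(-9 + f\right)^{2} = \left(-9 - 1\right)^{2} = \left(-10\right)^{2} = 100$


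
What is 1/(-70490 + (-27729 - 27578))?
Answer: -1/125797 ≈ -7.9493e-6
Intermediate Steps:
1/(-70490 + (-27729 - 27578)) = 1/(-70490 - 55307) = 1/(-125797) = -1/125797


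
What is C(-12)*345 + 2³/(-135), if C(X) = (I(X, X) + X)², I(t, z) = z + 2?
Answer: 22542292/135 ≈ 1.6698e+5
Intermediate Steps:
I(t, z) = 2 + z
C(X) = (2 + 2*X)² (C(X) = ((2 + X) + X)² = (2 + 2*X)²)
C(-12)*345 + 2³/(-135) = (4*(1 - 12)²)*345 + 2³/(-135) = (4*(-11)²)*345 + 8*(-1/135) = (4*121)*345 - 8/135 = 484*345 - 8/135 = 166980 - 8/135 = 22542292/135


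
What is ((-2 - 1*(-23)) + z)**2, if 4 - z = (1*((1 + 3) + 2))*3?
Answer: 49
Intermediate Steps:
z = -14 (z = 4 - 1*((1 + 3) + 2)*3 = 4 - 1*(4 + 2)*3 = 4 - 1*6*3 = 4 - 6*3 = 4 - 1*18 = 4 - 18 = -14)
((-2 - 1*(-23)) + z)**2 = ((-2 - 1*(-23)) - 14)**2 = ((-2 + 23) - 14)**2 = (21 - 14)**2 = 7**2 = 49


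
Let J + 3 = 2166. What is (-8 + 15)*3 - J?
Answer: -2142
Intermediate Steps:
J = 2163 (J = -3 + 2166 = 2163)
(-8 + 15)*3 - J = (-8 + 15)*3 - 1*2163 = 7*3 - 2163 = 21 - 2163 = -2142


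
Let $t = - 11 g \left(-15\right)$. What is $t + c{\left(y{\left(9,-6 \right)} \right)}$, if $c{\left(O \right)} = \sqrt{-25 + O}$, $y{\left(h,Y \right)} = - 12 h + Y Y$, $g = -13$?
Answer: $-2145 + i \sqrt{97} \approx -2145.0 + 9.8489 i$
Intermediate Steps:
$y{\left(h,Y \right)} = Y^{2} - 12 h$ ($y{\left(h,Y \right)} = - 12 h + Y^{2} = Y^{2} - 12 h$)
$t = -2145$ ($t = \left(-11\right) \left(-13\right) \left(-15\right) = 143 \left(-15\right) = -2145$)
$t + c{\left(y{\left(9,-6 \right)} \right)} = -2145 + \sqrt{-25 + \left(\left(-6\right)^{2} - 108\right)} = -2145 + \sqrt{-25 + \left(36 - 108\right)} = -2145 + \sqrt{-25 - 72} = -2145 + \sqrt{-97} = -2145 + i \sqrt{97}$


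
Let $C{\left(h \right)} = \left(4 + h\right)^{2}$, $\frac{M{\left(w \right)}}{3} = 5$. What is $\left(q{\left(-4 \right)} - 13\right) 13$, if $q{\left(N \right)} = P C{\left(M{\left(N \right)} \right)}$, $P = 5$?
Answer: $23296$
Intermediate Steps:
$M{\left(w \right)} = 15$ ($M{\left(w \right)} = 3 \cdot 5 = 15$)
$q{\left(N \right)} = 1805$ ($q{\left(N \right)} = 5 \left(4 + 15\right)^{2} = 5 \cdot 19^{2} = 5 \cdot 361 = 1805$)
$\left(q{\left(-4 \right)} - 13\right) 13 = \left(1805 - 13\right) 13 = 1792 \cdot 13 = 23296$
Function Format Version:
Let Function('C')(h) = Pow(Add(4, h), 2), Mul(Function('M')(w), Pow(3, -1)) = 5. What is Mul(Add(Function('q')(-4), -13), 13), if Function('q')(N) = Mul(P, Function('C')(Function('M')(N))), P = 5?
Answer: 23296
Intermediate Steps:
Function('M')(w) = 15 (Function('M')(w) = Mul(3, 5) = 15)
Function('q')(N) = 1805 (Function('q')(N) = Mul(5, Pow(Add(4, 15), 2)) = Mul(5, Pow(19, 2)) = Mul(5, 361) = 1805)
Mul(Add(Function('q')(-4), -13), 13) = Mul(Add(1805, -13), 13) = Mul(1792, 13) = 23296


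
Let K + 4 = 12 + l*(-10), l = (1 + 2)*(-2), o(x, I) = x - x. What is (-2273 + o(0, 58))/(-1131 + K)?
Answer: 2273/1063 ≈ 2.1383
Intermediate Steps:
o(x, I) = 0
l = -6 (l = 3*(-2) = -6)
K = 68 (K = -4 + (12 - 6*(-10)) = -4 + (12 + 60) = -4 + 72 = 68)
(-2273 + o(0, 58))/(-1131 + K) = (-2273 + 0)/(-1131 + 68) = -2273/(-1063) = -2273*(-1/1063) = 2273/1063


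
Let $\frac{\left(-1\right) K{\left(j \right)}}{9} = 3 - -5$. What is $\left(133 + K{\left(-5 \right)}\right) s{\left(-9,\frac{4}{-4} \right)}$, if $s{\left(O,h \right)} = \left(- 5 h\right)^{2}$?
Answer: $1525$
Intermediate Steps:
$K{\left(j \right)} = -72$ ($K{\left(j \right)} = - 9 \left(3 - -5\right) = - 9 \left(3 + 5\right) = \left(-9\right) 8 = -72$)
$s{\left(O,h \right)} = 25 h^{2}$
$\left(133 + K{\left(-5 \right)}\right) s{\left(-9,\frac{4}{-4} \right)} = \left(133 - 72\right) 25 \left(\frac{4}{-4}\right)^{2} = 61 \cdot 25 \left(4 \left(- \frac{1}{4}\right)\right)^{2} = 61 \cdot 25 \left(-1\right)^{2} = 61 \cdot 25 \cdot 1 = 61 \cdot 25 = 1525$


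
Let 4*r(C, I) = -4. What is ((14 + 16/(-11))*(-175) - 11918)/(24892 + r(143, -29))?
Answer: -155248/273801 ≈ -0.56701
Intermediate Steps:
r(C, I) = -1 (r(C, I) = (¼)*(-4) = -1)
((14 + 16/(-11))*(-175) - 11918)/(24892 + r(143, -29)) = ((14 + 16/(-11))*(-175) - 11918)/(24892 - 1) = ((14 + 16*(-1/11))*(-175) - 11918)/24891 = ((14 - 16/11)*(-175) - 11918)*(1/24891) = ((138/11)*(-175) - 11918)*(1/24891) = (-24150/11 - 11918)*(1/24891) = -155248/11*1/24891 = -155248/273801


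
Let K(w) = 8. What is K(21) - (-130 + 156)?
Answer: -18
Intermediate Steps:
K(21) - (-130 + 156) = 8 - (-130 + 156) = 8 - 1*26 = 8 - 26 = -18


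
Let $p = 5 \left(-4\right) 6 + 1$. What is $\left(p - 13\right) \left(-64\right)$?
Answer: $8448$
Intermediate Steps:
$p = -119$ ($p = \left(-20\right) 6 + 1 = -120 + 1 = -119$)
$\left(p - 13\right) \left(-64\right) = \left(-119 - 13\right) \left(-64\right) = \left(-132\right) \left(-64\right) = 8448$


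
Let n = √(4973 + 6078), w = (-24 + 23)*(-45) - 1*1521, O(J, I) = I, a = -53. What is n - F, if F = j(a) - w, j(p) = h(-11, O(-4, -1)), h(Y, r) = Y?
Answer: -1465 + √11051 ≈ -1359.9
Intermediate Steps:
j(p) = -11
w = -1476 (w = -1*(-45) - 1521 = 45 - 1521 = -1476)
F = 1465 (F = -11 - 1*(-1476) = -11 + 1476 = 1465)
n = √11051 ≈ 105.12
n - F = √11051 - 1*1465 = √11051 - 1465 = -1465 + √11051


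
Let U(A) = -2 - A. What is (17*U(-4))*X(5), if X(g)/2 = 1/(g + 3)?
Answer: 17/2 ≈ 8.5000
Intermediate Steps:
X(g) = 2/(3 + g) (X(g) = 2/(g + 3) = 2/(3 + g))
(17*U(-4))*X(5) = (17*(-2 - 1*(-4)))*(2/(3 + 5)) = (17*(-2 + 4))*(2/8) = (17*2)*(2*(1/8)) = 34*(1/4) = 17/2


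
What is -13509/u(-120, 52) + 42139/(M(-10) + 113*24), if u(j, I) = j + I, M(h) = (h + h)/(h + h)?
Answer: 39515369/184484 ≈ 214.19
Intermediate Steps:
M(h) = 1 (M(h) = (2*h)/((2*h)) = (2*h)*(1/(2*h)) = 1)
u(j, I) = I + j
-13509/u(-120, 52) + 42139/(M(-10) + 113*24) = -13509/(52 - 120) + 42139/(1 + 113*24) = -13509/(-68) + 42139/(1 + 2712) = -13509*(-1/68) + 42139/2713 = 13509/68 + 42139*(1/2713) = 13509/68 + 42139/2713 = 39515369/184484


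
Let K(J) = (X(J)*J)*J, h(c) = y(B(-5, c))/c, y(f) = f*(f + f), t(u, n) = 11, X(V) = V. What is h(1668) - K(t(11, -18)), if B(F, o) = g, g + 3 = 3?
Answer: -1331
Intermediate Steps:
g = 0 (g = -3 + 3 = 0)
B(F, o) = 0
y(f) = 2*f**2 (y(f) = f*(2*f) = 2*f**2)
h(c) = 0 (h(c) = (2*0**2)/c = (2*0)/c = 0/c = 0)
K(J) = J**3 (K(J) = (J*J)*J = J**2*J = J**3)
h(1668) - K(t(11, -18)) = 0 - 1*11**3 = 0 - 1*1331 = 0 - 1331 = -1331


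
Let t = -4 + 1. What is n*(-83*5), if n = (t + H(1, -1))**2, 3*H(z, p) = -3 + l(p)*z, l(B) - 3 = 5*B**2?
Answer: -6640/9 ≈ -737.78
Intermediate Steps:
l(B) = 3 + 5*B**2
H(z, p) = -1 + z*(3 + 5*p**2)/3 (H(z, p) = (-3 + (3 + 5*p**2)*z)/3 = (-3 + z*(3 + 5*p**2))/3 = -1 + z*(3 + 5*p**2)/3)
t = -3
n = 16/9 (n = (-3 + (-1 + (1/3)*1*(3 + 5*(-1)**2)))**2 = (-3 + (-1 + (1/3)*1*(3 + 5*1)))**2 = (-3 + (-1 + (1/3)*1*(3 + 5)))**2 = (-3 + (-1 + (1/3)*1*8))**2 = (-3 + (-1 + 8/3))**2 = (-3 + 5/3)**2 = (-4/3)**2 = 16/9 ≈ 1.7778)
n*(-83*5) = 16*(-83*5)/9 = (16/9)*(-415) = -6640/9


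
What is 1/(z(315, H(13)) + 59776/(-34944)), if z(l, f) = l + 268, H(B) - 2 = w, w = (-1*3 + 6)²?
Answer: 273/158692 ≈ 0.0017203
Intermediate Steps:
w = 9 (w = (-3 + 6)² = 3² = 9)
H(B) = 11 (H(B) = 2 + 9 = 11)
z(l, f) = 268 + l
1/(z(315, H(13)) + 59776/(-34944)) = 1/((268 + 315) + 59776/(-34944)) = 1/(583 + 59776*(-1/34944)) = 1/(583 - 467/273) = 1/(158692/273) = 273/158692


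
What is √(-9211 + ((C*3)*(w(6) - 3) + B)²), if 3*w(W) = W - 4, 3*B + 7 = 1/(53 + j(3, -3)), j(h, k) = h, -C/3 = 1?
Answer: I*√250130495/168 ≈ 94.14*I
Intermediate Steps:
C = -3 (C = -3*1 = -3)
B = -391/168 (B = -7/3 + 1/(3*(53 + 3)) = -7/3 + (⅓)/56 = -7/3 + (⅓)*(1/56) = -7/3 + 1/168 = -391/168 ≈ -2.3274)
w(W) = -4/3 + W/3 (w(W) = (W - 4)/3 = (-4 + W)/3 = -4/3 + W/3)
√(-9211 + ((C*3)*(w(6) - 3) + B)²) = √(-9211 + ((-3*3)*((-4/3 + (⅓)*6) - 3) - 391/168)²) = √(-9211 + (-9*((-4/3 + 2) - 3) - 391/168)²) = √(-9211 + (-9*(⅔ - 3) - 391/168)²) = √(-9211 + (-9*(-7/3) - 391/168)²) = √(-9211 + (21 - 391/168)²) = √(-9211 + (3137/168)²) = √(-9211 + 9840769/28224) = √(-250130495/28224) = I*√250130495/168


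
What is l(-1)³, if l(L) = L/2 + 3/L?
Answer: -343/8 ≈ -42.875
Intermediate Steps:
l(L) = L/2 + 3/L (l(L) = L*(½) + 3/L = L/2 + 3/L)
l(-1)³ = ((½)*(-1) + 3/(-1))³ = (-½ + 3*(-1))³ = (-½ - 3)³ = (-7/2)³ = -343/8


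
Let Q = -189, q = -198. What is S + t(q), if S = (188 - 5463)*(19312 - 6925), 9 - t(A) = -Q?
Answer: -65341605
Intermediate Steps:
t(A) = -180 (t(A) = 9 - (-1)*(-189) = 9 - 1*189 = 9 - 189 = -180)
S = -65341425 (S = -5275*12387 = -65341425)
S + t(q) = -65341425 - 180 = -65341605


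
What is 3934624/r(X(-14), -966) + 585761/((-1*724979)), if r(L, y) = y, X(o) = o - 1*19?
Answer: -1426542809011/350164857 ≈ -4073.9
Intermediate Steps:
X(o) = -19 + o (X(o) = o - 19 = -19 + o)
3934624/r(X(-14), -966) + 585761/((-1*724979)) = 3934624/(-966) + 585761/((-1*724979)) = 3934624*(-1/966) + 585761/(-724979) = -1967312/483 + 585761*(-1/724979) = -1967312/483 - 585761/724979 = -1426542809011/350164857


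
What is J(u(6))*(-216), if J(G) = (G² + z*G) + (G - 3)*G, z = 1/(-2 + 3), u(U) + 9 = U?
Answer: -5184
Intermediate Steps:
u(U) = -9 + U
z = 1 (z = 1/1 = 1)
J(G) = G + G² + G*(-3 + G) (J(G) = (G² + 1*G) + (G - 3)*G = (G² + G) + (-3 + G)*G = (G + G²) + G*(-3 + G) = G + G² + G*(-3 + G))
J(u(6))*(-216) = (2*(-9 + 6)*(-1 + (-9 + 6)))*(-216) = (2*(-3)*(-1 - 3))*(-216) = (2*(-3)*(-4))*(-216) = 24*(-216) = -5184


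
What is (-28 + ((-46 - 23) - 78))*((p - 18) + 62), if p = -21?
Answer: -4025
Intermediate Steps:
(-28 + ((-46 - 23) - 78))*((p - 18) + 62) = (-28 + ((-46 - 23) - 78))*((-21 - 18) + 62) = (-28 + (-69 - 78))*(-39 + 62) = (-28 - 147)*23 = -175*23 = -4025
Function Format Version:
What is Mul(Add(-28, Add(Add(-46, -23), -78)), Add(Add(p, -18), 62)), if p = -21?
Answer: -4025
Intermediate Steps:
Mul(Add(-28, Add(Add(-46, -23), -78)), Add(Add(p, -18), 62)) = Mul(Add(-28, Add(Add(-46, -23), -78)), Add(Add(-21, -18), 62)) = Mul(Add(-28, Add(-69, -78)), Add(-39, 62)) = Mul(Add(-28, -147), 23) = Mul(-175, 23) = -4025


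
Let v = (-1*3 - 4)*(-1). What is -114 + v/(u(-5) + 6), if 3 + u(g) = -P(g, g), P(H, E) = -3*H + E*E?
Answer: -4225/37 ≈ -114.19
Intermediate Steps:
P(H, E) = E² - 3*H (P(H, E) = -3*H + E² = E² - 3*H)
v = 7 (v = (-3 - 4)*(-1) = -7*(-1) = 7)
u(g) = -3 - g² + 3*g (u(g) = -3 - (g² - 3*g) = -3 + (-g² + 3*g) = -3 - g² + 3*g)
-114 + v/(u(-5) + 6) = -114 + 7/((-3 - 1*(-5)² + 3*(-5)) + 6) = -114 + 7/((-3 - 1*25 - 15) + 6) = -114 + 7/((-3 - 25 - 15) + 6) = -114 + 7/(-43 + 6) = -114 + 7/(-37) = -114 - 1/37*7 = -114 - 7/37 = -4225/37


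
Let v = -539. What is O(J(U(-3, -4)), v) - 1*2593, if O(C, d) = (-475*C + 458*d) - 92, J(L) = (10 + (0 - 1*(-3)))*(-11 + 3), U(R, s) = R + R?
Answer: -200147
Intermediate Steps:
U(R, s) = 2*R
J(L) = -104 (J(L) = (10 + (0 + 3))*(-8) = (10 + 3)*(-8) = 13*(-8) = -104)
O(C, d) = -92 - 475*C + 458*d
O(J(U(-3, -4)), v) - 1*2593 = (-92 - 475*(-104) + 458*(-539)) - 1*2593 = (-92 + 49400 - 246862) - 2593 = -197554 - 2593 = -200147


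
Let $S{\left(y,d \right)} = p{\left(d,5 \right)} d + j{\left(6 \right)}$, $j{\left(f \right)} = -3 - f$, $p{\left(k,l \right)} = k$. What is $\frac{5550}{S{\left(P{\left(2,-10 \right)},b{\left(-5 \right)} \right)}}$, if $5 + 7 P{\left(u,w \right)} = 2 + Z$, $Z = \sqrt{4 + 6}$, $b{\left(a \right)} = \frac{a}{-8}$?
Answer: $- \frac{355200}{551} \approx -644.65$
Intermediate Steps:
$b{\left(a \right)} = - \frac{a}{8}$ ($b{\left(a \right)} = a \left(- \frac{1}{8}\right) = - \frac{a}{8}$)
$Z = \sqrt{10} \approx 3.1623$
$P{\left(u,w \right)} = - \frac{3}{7} + \frac{\sqrt{10}}{7}$ ($P{\left(u,w \right)} = - \frac{5}{7} + \frac{2 + \sqrt{10}}{7} = - \frac{5}{7} + \left(\frac{2}{7} + \frac{\sqrt{10}}{7}\right) = - \frac{3}{7} + \frac{\sqrt{10}}{7}$)
$S{\left(y,d \right)} = -9 + d^{2}$ ($S{\left(y,d \right)} = d d - 9 = d^{2} - 9 = -9 + d^{2}$)
$\frac{5550}{S{\left(P{\left(2,-10 \right)},b{\left(-5 \right)} \right)}} = \frac{5550}{-9 + \left(\left(- \frac{1}{8}\right) \left(-5\right)\right)^{2}} = \frac{5550}{-9 + \left(\frac{5}{8}\right)^{2}} = \frac{5550}{-9 + \frac{25}{64}} = \frac{5550}{- \frac{551}{64}} = 5550 \left(- \frac{64}{551}\right) = - \frac{355200}{551}$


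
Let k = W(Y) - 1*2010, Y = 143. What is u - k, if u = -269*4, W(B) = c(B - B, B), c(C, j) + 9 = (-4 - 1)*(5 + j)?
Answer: 1683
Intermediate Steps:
c(C, j) = -34 - 5*j (c(C, j) = -9 + (-4 - 1)*(5 + j) = -9 - 5*(5 + j) = -9 + (-25 - 5*j) = -34 - 5*j)
W(B) = -34 - 5*B
u = -1076
k = -2759 (k = (-34 - 5*143) - 1*2010 = (-34 - 715) - 2010 = -749 - 2010 = -2759)
u - k = -1076 - 1*(-2759) = -1076 + 2759 = 1683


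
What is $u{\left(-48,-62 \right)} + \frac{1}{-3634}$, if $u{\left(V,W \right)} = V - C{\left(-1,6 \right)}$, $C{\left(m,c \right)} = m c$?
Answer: $- \frac{152629}{3634} \approx -42.0$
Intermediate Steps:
$C{\left(m,c \right)} = c m$
$u{\left(V,W \right)} = 6 + V$ ($u{\left(V,W \right)} = V - 6 \left(-1\right) = V - -6 = V + 6 = 6 + V$)
$u{\left(-48,-62 \right)} + \frac{1}{-3634} = \left(6 - 48\right) + \frac{1}{-3634} = -42 - \frac{1}{3634} = - \frac{152629}{3634}$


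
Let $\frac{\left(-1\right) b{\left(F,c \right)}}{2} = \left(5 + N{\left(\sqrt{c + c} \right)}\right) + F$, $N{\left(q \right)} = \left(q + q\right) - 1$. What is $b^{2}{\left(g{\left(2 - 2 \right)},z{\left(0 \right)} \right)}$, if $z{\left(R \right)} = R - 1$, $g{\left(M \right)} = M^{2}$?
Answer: $32 + 64 i \sqrt{2} \approx 32.0 + 90.51 i$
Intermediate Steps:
$N{\left(q \right)} = -1 + 2 q$ ($N{\left(q \right)} = 2 q - 1 = -1 + 2 q$)
$z{\left(R \right)} = -1 + R$
$b{\left(F,c \right)} = -8 - 2 F - 4 \sqrt{2} \sqrt{c}$ ($b{\left(F,c \right)} = - 2 \left(\left(5 + \left(-1 + 2 \sqrt{c + c}\right)\right) + F\right) = - 2 \left(\left(5 + \left(-1 + 2 \sqrt{2 c}\right)\right) + F\right) = - 2 \left(\left(5 + \left(-1 + 2 \sqrt{2} \sqrt{c}\right)\right) + F\right) = - 2 \left(\left(4 + 2 \sqrt{2} \sqrt{c}\right) + F\right) = - 2 \left(4 + F + 2 \sqrt{2} \sqrt{c}\right) = -8 - 2 F - 4 \sqrt{2} \sqrt{c}$)
$b^{2}{\left(g{\left(2 - 2 \right)},z{\left(0 \right)} \right)} = \left(-8 - 2 \left(2 - 2\right)^{2} - 4 \sqrt{2} \sqrt{-1 + 0}\right)^{2} = \left(-8 - 2 \left(2 - 2\right)^{2} - 4 \sqrt{2} \sqrt{-1}\right)^{2} = \left(-8 - 2 \cdot 0^{2} - 4 \sqrt{2} i\right)^{2} = \left(-8 - 0 - 4 i \sqrt{2}\right)^{2} = \left(-8 + 0 - 4 i \sqrt{2}\right)^{2} = \left(-8 - 4 i \sqrt{2}\right)^{2}$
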